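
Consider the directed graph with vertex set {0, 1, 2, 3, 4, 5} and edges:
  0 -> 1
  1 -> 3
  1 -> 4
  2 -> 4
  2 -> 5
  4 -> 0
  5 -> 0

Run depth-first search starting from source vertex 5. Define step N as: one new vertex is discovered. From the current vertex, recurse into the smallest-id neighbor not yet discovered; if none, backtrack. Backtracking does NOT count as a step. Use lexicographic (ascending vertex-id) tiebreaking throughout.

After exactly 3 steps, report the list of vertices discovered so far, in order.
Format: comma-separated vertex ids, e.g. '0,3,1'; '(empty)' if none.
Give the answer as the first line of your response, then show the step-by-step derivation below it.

5,0,1

step 1: discover 5; path=5; order=5
step 2: discover 0; path=5>0; order=5,0
step 3: discover 1; path=5>0>1; order=5,0,1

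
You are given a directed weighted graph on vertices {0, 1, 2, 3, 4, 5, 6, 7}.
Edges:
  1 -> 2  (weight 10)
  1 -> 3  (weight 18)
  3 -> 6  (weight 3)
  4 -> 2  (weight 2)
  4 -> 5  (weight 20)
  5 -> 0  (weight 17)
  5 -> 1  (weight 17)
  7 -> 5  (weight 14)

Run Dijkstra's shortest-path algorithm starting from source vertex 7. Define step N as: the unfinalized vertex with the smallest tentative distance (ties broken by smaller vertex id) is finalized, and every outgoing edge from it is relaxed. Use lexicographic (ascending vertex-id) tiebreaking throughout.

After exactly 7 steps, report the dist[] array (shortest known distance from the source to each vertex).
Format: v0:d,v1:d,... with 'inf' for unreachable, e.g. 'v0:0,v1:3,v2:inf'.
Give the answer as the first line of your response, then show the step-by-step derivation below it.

v0:31,v1:31,v2:41,v3:49,v4:inf,v5:14,v6:52,v7:0

step 1: dist = v0:inf,v1:inf,v2:inf,v3:inf,v4:inf,v5:14,v6:inf,v7:0
step 2: dist = v0:31,v1:31,v2:inf,v3:inf,v4:inf,v5:14,v6:inf,v7:0
step 3: dist = v0:31,v1:31,v2:inf,v3:inf,v4:inf,v5:14,v6:inf,v7:0
step 4: dist = v0:31,v1:31,v2:41,v3:49,v4:inf,v5:14,v6:inf,v7:0
step 5: dist = v0:31,v1:31,v2:41,v3:49,v4:inf,v5:14,v6:inf,v7:0
step 6: dist = v0:31,v1:31,v2:41,v3:49,v4:inf,v5:14,v6:52,v7:0
step 7: dist = v0:31,v1:31,v2:41,v3:49,v4:inf,v5:14,v6:52,v7:0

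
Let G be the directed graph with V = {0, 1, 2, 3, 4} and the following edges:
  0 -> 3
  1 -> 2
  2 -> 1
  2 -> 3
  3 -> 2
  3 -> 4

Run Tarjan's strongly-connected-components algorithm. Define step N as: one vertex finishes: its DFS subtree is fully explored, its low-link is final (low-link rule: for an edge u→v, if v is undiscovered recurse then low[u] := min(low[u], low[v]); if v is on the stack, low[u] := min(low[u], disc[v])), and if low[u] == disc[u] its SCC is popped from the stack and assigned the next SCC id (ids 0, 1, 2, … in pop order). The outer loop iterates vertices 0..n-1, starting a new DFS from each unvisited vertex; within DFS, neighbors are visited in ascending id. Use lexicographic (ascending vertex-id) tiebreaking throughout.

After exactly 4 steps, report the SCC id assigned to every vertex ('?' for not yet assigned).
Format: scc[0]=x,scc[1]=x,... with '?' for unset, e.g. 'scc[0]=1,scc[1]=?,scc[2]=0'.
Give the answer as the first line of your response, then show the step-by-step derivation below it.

scc[0]=?,scc[1]=1,scc[2]=1,scc[3]=1,scc[4]=0

step 1: low=(low[0]=0,low[1]=2,low[2]=2,low[3]=1,low[4]=?); scc=(scc[0]=?,scc[1]=?,scc[2]=?,scc[3]=?,scc[4]=?)
step 2: low=(low[0]=0,low[1]=2,low[2]=1,low[3]=1,low[4]=?); scc=(scc[0]=?,scc[1]=?,scc[2]=?,scc[3]=?,scc[4]=?)
step 3: low=(low[0]=0,low[1]=2,low[2]=1,low[3]=1,low[4]=4); scc=(scc[0]=?,scc[1]=?,scc[2]=?,scc[3]=?,scc[4]=0)
step 4: low=(low[0]=0,low[1]=2,low[2]=1,low[3]=1,low[4]=4); scc=(scc[0]=?,scc[1]=1,scc[2]=1,scc[3]=1,scc[4]=0)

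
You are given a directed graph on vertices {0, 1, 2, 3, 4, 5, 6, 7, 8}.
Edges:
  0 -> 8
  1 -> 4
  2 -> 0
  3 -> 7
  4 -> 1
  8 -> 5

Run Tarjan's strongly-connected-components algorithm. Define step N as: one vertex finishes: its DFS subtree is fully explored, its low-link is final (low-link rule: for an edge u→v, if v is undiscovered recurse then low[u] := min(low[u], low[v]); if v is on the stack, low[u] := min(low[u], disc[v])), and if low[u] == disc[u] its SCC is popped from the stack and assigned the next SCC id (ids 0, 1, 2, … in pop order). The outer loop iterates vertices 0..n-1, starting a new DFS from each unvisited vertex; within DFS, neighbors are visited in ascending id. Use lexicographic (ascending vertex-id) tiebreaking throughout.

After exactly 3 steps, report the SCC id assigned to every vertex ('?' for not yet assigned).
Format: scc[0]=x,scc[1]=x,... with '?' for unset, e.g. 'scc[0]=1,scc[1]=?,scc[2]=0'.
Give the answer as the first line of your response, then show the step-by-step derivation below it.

scc[0]=2,scc[1]=?,scc[2]=?,scc[3]=?,scc[4]=?,scc[5]=0,scc[6]=?,scc[7]=?,scc[8]=1

step 1: low=(low[0]=0,low[1]=?,low[2]=?,low[3]=?,low[4]=?,low[5]=2,low[6]=?,low[7]=?,low[8]=1); scc=(scc[0]=?,scc[1]=?,scc[2]=?,scc[3]=?,scc[4]=?,scc[5]=0,scc[6]=?,scc[7]=?,scc[8]=?)
step 2: low=(low[0]=0,low[1]=?,low[2]=?,low[3]=?,low[4]=?,low[5]=2,low[6]=?,low[7]=?,low[8]=1); scc=(scc[0]=?,scc[1]=?,scc[2]=?,scc[3]=?,scc[4]=?,scc[5]=0,scc[6]=?,scc[7]=?,scc[8]=1)
step 3: low=(low[0]=0,low[1]=?,low[2]=?,low[3]=?,low[4]=?,low[5]=2,low[6]=?,low[7]=?,low[8]=1); scc=(scc[0]=2,scc[1]=?,scc[2]=?,scc[3]=?,scc[4]=?,scc[5]=0,scc[6]=?,scc[7]=?,scc[8]=1)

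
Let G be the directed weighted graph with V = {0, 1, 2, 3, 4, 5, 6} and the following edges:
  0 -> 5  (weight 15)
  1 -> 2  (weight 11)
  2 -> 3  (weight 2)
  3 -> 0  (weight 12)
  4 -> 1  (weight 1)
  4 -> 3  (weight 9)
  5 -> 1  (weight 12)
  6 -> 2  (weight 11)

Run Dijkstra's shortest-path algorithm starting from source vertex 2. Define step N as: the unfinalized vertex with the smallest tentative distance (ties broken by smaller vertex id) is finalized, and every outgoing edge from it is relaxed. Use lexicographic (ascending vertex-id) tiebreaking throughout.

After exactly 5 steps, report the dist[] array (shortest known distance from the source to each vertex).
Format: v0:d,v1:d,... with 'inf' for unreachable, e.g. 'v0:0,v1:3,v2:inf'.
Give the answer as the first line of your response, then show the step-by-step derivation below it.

v0:14,v1:41,v2:0,v3:2,v4:inf,v5:29,v6:inf

step 1: dist = v0:inf,v1:inf,v2:0,v3:2,v4:inf,v5:inf,v6:inf
step 2: dist = v0:14,v1:inf,v2:0,v3:2,v4:inf,v5:inf,v6:inf
step 3: dist = v0:14,v1:inf,v2:0,v3:2,v4:inf,v5:29,v6:inf
step 4: dist = v0:14,v1:41,v2:0,v3:2,v4:inf,v5:29,v6:inf
step 5: dist = v0:14,v1:41,v2:0,v3:2,v4:inf,v5:29,v6:inf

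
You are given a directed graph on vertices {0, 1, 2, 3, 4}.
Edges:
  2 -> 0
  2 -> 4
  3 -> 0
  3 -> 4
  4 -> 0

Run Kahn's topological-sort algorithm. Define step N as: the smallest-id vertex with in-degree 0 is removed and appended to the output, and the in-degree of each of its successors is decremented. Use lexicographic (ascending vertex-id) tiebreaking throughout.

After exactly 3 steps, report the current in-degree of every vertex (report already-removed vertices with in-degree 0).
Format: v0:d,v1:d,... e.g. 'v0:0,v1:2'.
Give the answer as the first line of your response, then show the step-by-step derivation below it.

v0:1,v1:0,v2:0,v3:0,v4:0

step 1: output 1; order=[1]; indeg=(3,0,0,0,2)
step 2: output 2; order=[1,2]; indeg=(2,0,0,0,1)
step 3: output 3; order=[1,2,3]; indeg=(1,0,0,0,0)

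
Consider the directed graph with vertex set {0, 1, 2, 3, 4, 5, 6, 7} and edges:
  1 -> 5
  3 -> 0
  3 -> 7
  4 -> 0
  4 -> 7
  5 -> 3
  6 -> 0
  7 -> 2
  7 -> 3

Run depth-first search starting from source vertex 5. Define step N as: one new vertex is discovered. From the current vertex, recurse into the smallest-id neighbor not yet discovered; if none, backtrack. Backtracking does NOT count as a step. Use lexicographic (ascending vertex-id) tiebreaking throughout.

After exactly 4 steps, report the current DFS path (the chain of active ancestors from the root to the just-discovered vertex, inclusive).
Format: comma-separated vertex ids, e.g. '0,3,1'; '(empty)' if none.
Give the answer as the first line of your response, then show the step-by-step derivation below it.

5,3,7

step 1: discover 5; path=5; order=5
step 2: discover 3; path=5>3; order=5,3
step 3: discover 0; path=5>3>0; order=5,3,0
step 4: discover 7; path=5>3>7; order=5,3,0,7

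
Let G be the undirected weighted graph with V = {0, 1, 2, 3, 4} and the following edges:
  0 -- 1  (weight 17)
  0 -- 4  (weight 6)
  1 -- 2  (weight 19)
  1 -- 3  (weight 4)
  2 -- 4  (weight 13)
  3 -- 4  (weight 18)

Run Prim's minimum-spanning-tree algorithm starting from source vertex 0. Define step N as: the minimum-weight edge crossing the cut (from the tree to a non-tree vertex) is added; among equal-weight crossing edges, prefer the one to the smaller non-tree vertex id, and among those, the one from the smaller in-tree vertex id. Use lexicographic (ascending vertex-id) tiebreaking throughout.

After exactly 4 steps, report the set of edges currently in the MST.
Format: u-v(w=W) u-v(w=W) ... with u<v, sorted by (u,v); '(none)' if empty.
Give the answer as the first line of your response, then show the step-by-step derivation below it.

0-1(w=17) 0-4(w=6) 1-3(w=4) 2-4(w=13)

step 1: add edge 0-4 (w=6); MST = {0-4(w=6)}
step 2: add edge 2-4 (w=13); MST = {0-4(w=6) 2-4(w=13)}
step 3: add edge 0-1 (w=17); MST = {0-1(w=17) 0-4(w=6) 2-4(w=13)}
step 4: add edge 1-3 (w=4); MST = {0-1(w=17) 0-4(w=6) 1-3(w=4) 2-4(w=13)}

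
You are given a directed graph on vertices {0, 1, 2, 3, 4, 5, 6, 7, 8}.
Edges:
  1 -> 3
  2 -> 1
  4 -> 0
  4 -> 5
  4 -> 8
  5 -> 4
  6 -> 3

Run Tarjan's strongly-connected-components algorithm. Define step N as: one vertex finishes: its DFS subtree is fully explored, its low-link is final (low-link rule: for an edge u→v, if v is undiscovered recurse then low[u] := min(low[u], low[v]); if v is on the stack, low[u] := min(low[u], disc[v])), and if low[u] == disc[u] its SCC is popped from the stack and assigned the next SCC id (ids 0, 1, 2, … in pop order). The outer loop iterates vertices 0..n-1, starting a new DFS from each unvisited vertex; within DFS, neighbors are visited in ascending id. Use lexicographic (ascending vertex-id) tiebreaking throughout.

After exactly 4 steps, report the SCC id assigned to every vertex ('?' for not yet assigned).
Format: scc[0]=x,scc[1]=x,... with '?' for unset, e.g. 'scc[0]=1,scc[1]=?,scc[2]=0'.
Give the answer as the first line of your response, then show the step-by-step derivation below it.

scc[0]=0,scc[1]=2,scc[2]=3,scc[3]=1,scc[4]=?,scc[5]=?,scc[6]=?,scc[7]=?,scc[8]=?

step 1: low=(low[0]=0,low[1]=?,low[2]=?,low[3]=?,low[4]=?,low[5]=?,low[6]=?,low[7]=?,low[8]=?); scc=(scc[0]=0,scc[1]=?,scc[2]=?,scc[3]=?,scc[4]=?,scc[5]=?,scc[6]=?,scc[7]=?,scc[8]=?)
step 2: low=(low[0]=0,low[1]=1,low[2]=?,low[3]=2,low[4]=?,low[5]=?,low[6]=?,low[7]=?,low[8]=?); scc=(scc[0]=0,scc[1]=?,scc[2]=?,scc[3]=1,scc[4]=?,scc[5]=?,scc[6]=?,scc[7]=?,scc[8]=?)
step 3: low=(low[0]=0,low[1]=1,low[2]=?,low[3]=2,low[4]=?,low[5]=?,low[6]=?,low[7]=?,low[8]=?); scc=(scc[0]=0,scc[1]=2,scc[2]=?,scc[3]=1,scc[4]=?,scc[5]=?,scc[6]=?,scc[7]=?,scc[8]=?)
step 4: low=(low[0]=0,low[1]=1,low[2]=3,low[3]=2,low[4]=?,low[5]=?,low[6]=?,low[7]=?,low[8]=?); scc=(scc[0]=0,scc[1]=2,scc[2]=3,scc[3]=1,scc[4]=?,scc[5]=?,scc[6]=?,scc[7]=?,scc[8]=?)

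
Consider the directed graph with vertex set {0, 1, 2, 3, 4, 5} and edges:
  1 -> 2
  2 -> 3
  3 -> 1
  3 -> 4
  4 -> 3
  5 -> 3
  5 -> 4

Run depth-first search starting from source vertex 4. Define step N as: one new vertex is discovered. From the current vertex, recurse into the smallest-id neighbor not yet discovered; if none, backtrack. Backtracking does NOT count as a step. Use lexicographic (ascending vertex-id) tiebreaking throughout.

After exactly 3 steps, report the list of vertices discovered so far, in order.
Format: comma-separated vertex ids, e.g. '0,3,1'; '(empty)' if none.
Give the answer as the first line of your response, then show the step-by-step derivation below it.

4,3,1

step 1: discover 4; path=4; order=4
step 2: discover 3; path=4>3; order=4,3
step 3: discover 1; path=4>3>1; order=4,3,1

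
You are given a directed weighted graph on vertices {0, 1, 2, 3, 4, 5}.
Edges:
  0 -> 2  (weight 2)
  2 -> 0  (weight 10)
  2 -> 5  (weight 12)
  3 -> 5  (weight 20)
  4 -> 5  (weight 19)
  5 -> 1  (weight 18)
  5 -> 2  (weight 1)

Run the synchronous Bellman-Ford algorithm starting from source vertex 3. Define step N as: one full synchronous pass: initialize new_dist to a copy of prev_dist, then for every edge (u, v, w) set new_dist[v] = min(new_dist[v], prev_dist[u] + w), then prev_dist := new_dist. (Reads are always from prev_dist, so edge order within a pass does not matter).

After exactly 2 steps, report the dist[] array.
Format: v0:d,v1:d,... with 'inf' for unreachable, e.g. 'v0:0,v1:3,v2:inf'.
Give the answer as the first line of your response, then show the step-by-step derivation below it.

v0:inf,v1:38,v2:21,v3:0,v4:inf,v5:20

step 1: dist = v0:inf,v1:inf,v2:inf,v3:0,v4:inf,v5:20
step 2: dist = v0:inf,v1:38,v2:21,v3:0,v4:inf,v5:20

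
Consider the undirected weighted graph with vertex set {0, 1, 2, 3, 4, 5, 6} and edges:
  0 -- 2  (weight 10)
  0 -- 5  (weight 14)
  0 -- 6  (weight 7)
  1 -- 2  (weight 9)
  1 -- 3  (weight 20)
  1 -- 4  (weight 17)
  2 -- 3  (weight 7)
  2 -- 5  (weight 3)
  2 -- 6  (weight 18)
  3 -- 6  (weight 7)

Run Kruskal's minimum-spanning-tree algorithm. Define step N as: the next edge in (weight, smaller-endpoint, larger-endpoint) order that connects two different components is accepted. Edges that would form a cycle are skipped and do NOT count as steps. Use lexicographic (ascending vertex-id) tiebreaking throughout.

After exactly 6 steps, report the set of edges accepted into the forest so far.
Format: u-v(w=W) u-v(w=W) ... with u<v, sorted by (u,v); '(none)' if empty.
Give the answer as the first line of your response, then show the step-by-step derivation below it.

0-6(w=7) 1-2(w=9) 1-4(w=17) 2-3(w=7) 2-5(w=3) 3-6(w=7)

step 1: add edge 2-5 (w=3); MST = {2-5(w=3)}
step 2: add edge 0-6 (w=7); MST = {0-6(w=7) 2-5(w=3)}
step 3: add edge 2-3 (w=7); MST = {0-6(w=7) 2-3(w=7) 2-5(w=3)}
step 4: add edge 3-6 (w=7); MST = {0-6(w=7) 2-3(w=7) 2-5(w=3) 3-6(w=7)}
step 5: add edge 1-2 (w=9); MST = {0-6(w=7) 1-2(w=9) 2-3(w=7) 2-5(w=3) 3-6(w=7)}
step 6: add edge 1-4 (w=17); MST = {0-6(w=7) 1-2(w=9) 1-4(w=17) 2-3(w=7) 2-5(w=3) 3-6(w=7)}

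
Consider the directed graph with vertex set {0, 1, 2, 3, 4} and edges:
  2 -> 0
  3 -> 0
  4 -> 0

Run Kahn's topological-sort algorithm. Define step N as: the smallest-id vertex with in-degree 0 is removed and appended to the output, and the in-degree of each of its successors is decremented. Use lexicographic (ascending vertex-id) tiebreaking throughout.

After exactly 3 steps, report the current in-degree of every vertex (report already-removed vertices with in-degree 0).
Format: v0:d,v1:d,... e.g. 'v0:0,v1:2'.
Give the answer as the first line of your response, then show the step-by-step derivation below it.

v0:1,v1:0,v2:0,v3:0,v4:0

step 1: output 1; order=[1]; indeg=(3,0,0,0,0)
step 2: output 2; order=[1,2]; indeg=(2,0,0,0,0)
step 3: output 3; order=[1,2,3]; indeg=(1,0,0,0,0)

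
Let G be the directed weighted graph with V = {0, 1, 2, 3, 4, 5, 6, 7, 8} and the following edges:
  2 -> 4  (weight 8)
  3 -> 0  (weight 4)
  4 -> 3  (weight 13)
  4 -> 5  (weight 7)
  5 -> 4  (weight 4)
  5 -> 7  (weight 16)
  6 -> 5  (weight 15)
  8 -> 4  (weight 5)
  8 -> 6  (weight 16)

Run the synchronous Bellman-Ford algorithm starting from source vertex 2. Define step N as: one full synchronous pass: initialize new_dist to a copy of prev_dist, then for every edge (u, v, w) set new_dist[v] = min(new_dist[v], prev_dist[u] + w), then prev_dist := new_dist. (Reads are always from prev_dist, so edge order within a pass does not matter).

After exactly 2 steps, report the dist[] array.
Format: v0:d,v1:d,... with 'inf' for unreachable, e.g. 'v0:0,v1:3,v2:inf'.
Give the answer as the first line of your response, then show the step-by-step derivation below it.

v0:inf,v1:inf,v2:0,v3:21,v4:8,v5:15,v6:inf,v7:inf,v8:inf

step 1: dist = v0:inf,v1:inf,v2:0,v3:inf,v4:8,v5:inf,v6:inf,v7:inf,v8:inf
step 2: dist = v0:inf,v1:inf,v2:0,v3:21,v4:8,v5:15,v6:inf,v7:inf,v8:inf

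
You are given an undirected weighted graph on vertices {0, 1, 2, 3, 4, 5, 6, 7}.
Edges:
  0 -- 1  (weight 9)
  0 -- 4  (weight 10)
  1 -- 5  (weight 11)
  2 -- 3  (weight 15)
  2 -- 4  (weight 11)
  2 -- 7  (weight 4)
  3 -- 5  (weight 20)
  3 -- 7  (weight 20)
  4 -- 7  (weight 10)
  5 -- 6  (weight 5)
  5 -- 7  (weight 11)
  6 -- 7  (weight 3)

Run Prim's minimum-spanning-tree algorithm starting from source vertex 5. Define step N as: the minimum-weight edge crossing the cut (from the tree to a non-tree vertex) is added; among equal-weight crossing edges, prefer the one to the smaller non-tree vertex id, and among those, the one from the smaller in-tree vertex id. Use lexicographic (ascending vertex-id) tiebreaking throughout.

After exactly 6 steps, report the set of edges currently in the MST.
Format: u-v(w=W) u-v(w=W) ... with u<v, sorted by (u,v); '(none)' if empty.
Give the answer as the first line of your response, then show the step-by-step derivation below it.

0-1(w=9) 0-4(w=10) 2-7(w=4) 4-7(w=10) 5-6(w=5) 6-7(w=3)

step 1: add edge 5-6 (w=5); MST = {5-6(w=5)}
step 2: add edge 6-7 (w=3); MST = {5-6(w=5) 6-7(w=3)}
step 3: add edge 2-7 (w=4); MST = {2-7(w=4) 5-6(w=5) 6-7(w=3)}
step 4: add edge 4-7 (w=10); MST = {2-7(w=4) 4-7(w=10) 5-6(w=5) 6-7(w=3)}
step 5: add edge 0-4 (w=10); MST = {0-4(w=10) 2-7(w=4) 4-7(w=10) 5-6(w=5) 6-7(w=3)}
step 6: add edge 0-1 (w=9); MST = {0-1(w=9) 0-4(w=10) 2-7(w=4) 4-7(w=10) 5-6(w=5) 6-7(w=3)}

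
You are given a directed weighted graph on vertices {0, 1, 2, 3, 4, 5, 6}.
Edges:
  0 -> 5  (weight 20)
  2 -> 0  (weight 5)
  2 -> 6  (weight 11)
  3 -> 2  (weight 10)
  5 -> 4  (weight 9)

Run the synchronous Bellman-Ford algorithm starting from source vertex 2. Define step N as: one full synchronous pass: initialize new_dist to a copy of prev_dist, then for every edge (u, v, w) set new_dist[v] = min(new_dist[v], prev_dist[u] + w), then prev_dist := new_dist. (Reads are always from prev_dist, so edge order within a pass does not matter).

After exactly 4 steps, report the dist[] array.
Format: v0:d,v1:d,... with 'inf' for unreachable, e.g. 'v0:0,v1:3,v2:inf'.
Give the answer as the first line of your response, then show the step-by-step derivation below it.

v0:5,v1:inf,v2:0,v3:inf,v4:34,v5:25,v6:11

step 1: dist = v0:5,v1:inf,v2:0,v3:inf,v4:inf,v5:inf,v6:11
step 2: dist = v0:5,v1:inf,v2:0,v3:inf,v4:inf,v5:25,v6:11
step 3: dist = v0:5,v1:inf,v2:0,v3:inf,v4:34,v5:25,v6:11
step 4: dist = v0:5,v1:inf,v2:0,v3:inf,v4:34,v5:25,v6:11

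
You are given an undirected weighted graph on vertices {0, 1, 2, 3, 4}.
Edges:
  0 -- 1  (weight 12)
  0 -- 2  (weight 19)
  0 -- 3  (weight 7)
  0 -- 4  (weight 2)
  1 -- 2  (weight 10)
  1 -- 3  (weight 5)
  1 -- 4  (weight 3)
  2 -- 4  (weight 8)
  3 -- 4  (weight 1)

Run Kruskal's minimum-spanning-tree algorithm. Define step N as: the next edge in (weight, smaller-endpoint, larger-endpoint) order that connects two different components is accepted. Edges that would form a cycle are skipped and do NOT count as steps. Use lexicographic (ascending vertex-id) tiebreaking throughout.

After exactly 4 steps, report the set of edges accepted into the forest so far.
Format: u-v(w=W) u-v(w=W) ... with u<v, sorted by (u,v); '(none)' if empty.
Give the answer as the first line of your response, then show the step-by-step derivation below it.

0-4(w=2) 1-4(w=3) 2-4(w=8) 3-4(w=1)

step 1: add edge 3-4 (w=1); MST = {3-4(w=1)}
step 2: add edge 0-4 (w=2); MST = {0-4(w=2) 3-4(w=1)}
step 3: add edge 1-4 (w=3); MST = {0-4(w=2) 1-4(w=3) 3-4(w=1)}
step 4: add edge 2-4 (w=8); MST = {0-4(w=2) 1-4(w=3) 2-4(w=8) 3-4(w=1)}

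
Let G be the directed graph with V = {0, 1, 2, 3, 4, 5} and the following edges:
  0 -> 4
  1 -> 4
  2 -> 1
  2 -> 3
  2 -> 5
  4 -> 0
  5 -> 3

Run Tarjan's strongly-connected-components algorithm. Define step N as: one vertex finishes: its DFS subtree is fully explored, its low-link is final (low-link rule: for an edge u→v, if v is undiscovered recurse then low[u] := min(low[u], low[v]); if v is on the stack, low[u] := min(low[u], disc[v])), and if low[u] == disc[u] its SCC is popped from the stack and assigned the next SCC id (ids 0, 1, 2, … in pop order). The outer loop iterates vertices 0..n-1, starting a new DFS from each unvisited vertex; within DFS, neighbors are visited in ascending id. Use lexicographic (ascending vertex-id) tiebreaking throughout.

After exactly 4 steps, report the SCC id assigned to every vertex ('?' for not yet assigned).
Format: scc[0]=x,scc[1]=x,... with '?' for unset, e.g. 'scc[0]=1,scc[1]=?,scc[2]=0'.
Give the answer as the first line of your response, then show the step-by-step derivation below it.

scc[0]=0,scc[1]=1,scc[2]=?,scc[3]=2,scc[4]=0,scc[5]=?

step 1: low=(low[0]=0,low[1]=?,low[2]=?,low[3]=?,low[4]=0,low[5]=?); scc=(scc[0]=?,scc[1]=?,scc[2]=?,scc[3]=?,scc[4]=?,scc[5]=?)
step 2: low=(low[0]=0,low[1]=?,low[2]=?,low[3]=?,low[4]=0,low[5]=?); scc=(scc[0]=0,scc[1]=?,scc[2]=?,scc[3]=?,scc[4]=0,scc[5]=?)
step 3: low=(low[0]=0,low[1]=2,low[2]=?,low[3]=?,low[4]=0,low[5]=?); scc=(scc[0]=0,scc[1]=1,scc[2]=?,scc[3]=?,scc[4]=0,scc[5]=?)
step 4: low=(low[0]=0,low[1]=2,low[2]=3,low[3]=4,low[4]=0,low[5]=?); scc=(scc[0]=0,scc[1]=1,scc[2]=?,scc[3]=2,scc[4]=0,scc[5]=?)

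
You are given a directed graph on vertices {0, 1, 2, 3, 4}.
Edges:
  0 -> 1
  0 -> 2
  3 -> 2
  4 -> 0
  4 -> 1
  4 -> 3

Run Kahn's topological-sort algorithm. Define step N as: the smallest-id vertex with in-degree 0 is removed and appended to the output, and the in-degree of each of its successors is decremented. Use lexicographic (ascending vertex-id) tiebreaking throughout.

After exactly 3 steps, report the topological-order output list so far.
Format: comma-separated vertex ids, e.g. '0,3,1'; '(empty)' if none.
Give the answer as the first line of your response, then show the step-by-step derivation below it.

4,0,1

step 1: output 4; order=[4]; indeg=(0,1,2,0,0)
step 2: output 0; order=[4,0]; indeg=(0,0,1,0,0)
step 3: output 1; order=[4,0,1]; indeg=(0,0,1,0,0)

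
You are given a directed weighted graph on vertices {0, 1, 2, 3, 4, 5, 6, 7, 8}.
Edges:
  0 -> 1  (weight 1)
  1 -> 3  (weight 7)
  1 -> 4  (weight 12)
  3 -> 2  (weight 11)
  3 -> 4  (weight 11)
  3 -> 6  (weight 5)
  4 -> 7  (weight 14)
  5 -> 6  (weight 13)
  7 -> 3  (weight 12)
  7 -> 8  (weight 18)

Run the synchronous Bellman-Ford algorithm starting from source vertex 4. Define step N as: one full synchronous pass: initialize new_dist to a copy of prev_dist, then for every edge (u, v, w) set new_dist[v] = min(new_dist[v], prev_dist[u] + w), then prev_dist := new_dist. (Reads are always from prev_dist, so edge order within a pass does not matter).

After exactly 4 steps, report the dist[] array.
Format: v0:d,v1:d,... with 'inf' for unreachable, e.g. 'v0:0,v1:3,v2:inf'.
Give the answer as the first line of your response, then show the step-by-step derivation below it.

v0:inf,v1:inf,v2:37,v3:26,v4:0,v5:inf,v6:31,v7:14,v8:32

step 1: dist = v0:inf,v1:inf,v2:inf,v3:inf,v4:0,v5:inf,v6:inf,v7:14,v8:inf
step 2: dist = v0:inf,v1:inf,v2:inf,v3:26,v4:0,v5:inf,v6:inf,v7:14,v8:32
step 3: dist = v0:inf,v1:inf,v2:37,v3:26,v4:0,v5:inf,v6:31,v7:14,v8:32
step 4: dist = v0:inf,v1:inf,v2:37,v3:26,v4:0,v5:inf,v6:31,v7:14,v8:32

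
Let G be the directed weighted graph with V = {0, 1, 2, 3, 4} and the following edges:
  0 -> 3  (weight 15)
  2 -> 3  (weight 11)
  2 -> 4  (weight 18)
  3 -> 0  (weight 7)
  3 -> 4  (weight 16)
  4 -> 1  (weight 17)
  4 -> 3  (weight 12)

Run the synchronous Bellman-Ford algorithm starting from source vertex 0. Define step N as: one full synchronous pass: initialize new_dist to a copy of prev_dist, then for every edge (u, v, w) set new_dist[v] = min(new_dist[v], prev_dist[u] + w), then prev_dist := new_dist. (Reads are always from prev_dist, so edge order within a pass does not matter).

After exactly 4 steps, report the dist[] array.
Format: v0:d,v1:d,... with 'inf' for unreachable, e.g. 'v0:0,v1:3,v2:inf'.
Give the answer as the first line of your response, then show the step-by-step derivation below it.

v0:0,v1:48,v2:inf,v3:15,v4:31

step 1: dist = v0:0,v1:inf,v2:inf,v3:15,v4:inf
step 2: dist = v0:0,v1:inf,v2:inf,v3:15,v4:31
step 3: dist = v0:0,v1:48,v2:inf,v3:15,v4:31
step 4: dist = v0:0,v1:48,v2:inf,v3:15,v4:31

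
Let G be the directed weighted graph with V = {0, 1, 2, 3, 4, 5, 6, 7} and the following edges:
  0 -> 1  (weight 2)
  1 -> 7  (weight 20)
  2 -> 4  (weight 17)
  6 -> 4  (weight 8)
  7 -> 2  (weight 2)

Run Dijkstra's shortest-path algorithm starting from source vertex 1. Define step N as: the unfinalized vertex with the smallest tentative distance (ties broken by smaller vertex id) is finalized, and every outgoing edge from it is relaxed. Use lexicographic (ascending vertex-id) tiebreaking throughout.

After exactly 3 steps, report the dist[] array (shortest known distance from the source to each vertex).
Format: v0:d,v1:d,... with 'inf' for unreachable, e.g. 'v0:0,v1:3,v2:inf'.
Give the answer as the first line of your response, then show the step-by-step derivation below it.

v0:inf,v1:0,v2:22,v3:inf,v4:39,v5:inf,v6:inf,v7:20

step 1: dist = v0:inf,v1:0,v2:inf,v3:inf,v4:inf,v5:inf,v6:inf,v7:20
step 2: dist = v0:inf,v1:0,v2:22,v3:inf,v4:inf,v5:inf,v6:inf,v7:20
step 3: dist = v0:inf,v1:0,v2:22,v3:inf,v4:39,v5:inf,v6:inf,v7:20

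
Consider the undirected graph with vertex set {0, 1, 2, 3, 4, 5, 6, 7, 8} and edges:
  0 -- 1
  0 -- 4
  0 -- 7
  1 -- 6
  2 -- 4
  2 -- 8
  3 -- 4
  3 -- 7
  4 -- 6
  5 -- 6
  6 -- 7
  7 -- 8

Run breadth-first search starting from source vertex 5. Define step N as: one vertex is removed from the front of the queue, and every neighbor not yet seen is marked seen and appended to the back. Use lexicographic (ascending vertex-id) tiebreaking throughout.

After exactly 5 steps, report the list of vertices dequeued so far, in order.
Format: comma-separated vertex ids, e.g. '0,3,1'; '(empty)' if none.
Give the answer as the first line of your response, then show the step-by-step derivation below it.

5,6,1,4,7

step 1: dequeue 5; queue=[6]; order=5
step 2: dequeue 6; queue=[1,4,7]; order=5,6
step 3: dequeue 1; queue=[4,7,0]; order=5,6,1
step 4: dequeue 4; queue=[7,0,2,3]; order=5,6,1,4
step 5: dequeue 7; queue=[0,2,3,8]; order=5,6,1,4,7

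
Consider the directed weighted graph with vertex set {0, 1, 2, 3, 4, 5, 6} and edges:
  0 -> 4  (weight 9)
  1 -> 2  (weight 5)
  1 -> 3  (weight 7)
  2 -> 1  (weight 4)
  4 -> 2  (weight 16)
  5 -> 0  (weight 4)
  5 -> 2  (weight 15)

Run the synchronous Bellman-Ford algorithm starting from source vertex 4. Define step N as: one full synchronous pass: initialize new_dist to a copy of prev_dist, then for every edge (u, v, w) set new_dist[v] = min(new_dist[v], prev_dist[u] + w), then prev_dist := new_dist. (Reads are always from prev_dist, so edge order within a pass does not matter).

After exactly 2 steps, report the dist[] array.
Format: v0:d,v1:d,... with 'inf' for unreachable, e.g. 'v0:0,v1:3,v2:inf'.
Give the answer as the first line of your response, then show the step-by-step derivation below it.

v0:inf,v1:20,v2:16,v3:inf,v4:0,v5:inf,v6:inf

step 1: dist = v0:inf,v1:inf,v2:16,v3:inf,v4:0,v5:inf,v6:inf
step 2: dist = v0:inf,v1:20,v2:16,v3:inf,v4:0,v5:inf,v6:inf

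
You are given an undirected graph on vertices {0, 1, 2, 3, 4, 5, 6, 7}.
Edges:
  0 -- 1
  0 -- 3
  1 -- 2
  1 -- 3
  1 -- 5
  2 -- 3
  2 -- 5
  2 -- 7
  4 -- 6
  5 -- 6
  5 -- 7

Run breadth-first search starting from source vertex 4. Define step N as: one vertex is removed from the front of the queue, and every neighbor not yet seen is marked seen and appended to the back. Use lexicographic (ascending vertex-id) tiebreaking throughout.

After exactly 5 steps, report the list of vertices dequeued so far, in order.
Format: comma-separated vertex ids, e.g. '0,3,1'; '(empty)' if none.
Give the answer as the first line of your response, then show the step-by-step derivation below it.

4,6,5,1,2

step 1: dequeue 4; queue=[6]; order=4
step 2: dequeue 6; queue=[5]; order=4,6
step 3: dequeue 5; queue=[1,2,7]; order=4,6,5
step 4: dequeue 1; queue=[2,7,0,3]; order=4,6,5,1
step 5: dequeue 2; queue=[7,0,3]; order=4,6,5,1,2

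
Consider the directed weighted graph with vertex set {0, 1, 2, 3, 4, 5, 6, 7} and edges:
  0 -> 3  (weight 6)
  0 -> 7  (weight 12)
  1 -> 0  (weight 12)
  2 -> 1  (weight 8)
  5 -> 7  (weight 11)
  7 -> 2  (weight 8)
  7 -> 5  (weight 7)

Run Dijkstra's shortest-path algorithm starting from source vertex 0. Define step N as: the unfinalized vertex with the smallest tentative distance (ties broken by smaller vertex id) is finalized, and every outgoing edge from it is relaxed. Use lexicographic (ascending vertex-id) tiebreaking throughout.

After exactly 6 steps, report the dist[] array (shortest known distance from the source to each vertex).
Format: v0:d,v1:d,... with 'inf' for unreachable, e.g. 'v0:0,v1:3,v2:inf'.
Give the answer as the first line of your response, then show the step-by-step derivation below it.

v0:0,v1:28,v2:20,v3:6,v4:inf,v5:19,v6:inf,v7:12

step 1: dist = v0:0,v1:inf,v2:inf,v3:6,v4:inf,v5:inf,v6:inf,v7:12
step 2: dist = v0:0,v1:inf,v2:inf,v3:6,v4:inf,v5:inf,v6:inf,v7:12
step 3: dist = v0:0,v1:inf,v2:20,v3:6,v4:inf,v5:19,v6:inf,v7:12
step 4: dist = v0:0,v1:inf,v2:20,v3:6,v4:inf,v5:19,v6:inf,v7:12
step 5: dist = v0:0,v1:28,v2:20,v3:6,v4:inf,v5:19,v6:inf,v7:12
step 6: dist = v0:0,v1:28,v2:20,v3:6,v4:inf,v5:19,v6:inf,v7:12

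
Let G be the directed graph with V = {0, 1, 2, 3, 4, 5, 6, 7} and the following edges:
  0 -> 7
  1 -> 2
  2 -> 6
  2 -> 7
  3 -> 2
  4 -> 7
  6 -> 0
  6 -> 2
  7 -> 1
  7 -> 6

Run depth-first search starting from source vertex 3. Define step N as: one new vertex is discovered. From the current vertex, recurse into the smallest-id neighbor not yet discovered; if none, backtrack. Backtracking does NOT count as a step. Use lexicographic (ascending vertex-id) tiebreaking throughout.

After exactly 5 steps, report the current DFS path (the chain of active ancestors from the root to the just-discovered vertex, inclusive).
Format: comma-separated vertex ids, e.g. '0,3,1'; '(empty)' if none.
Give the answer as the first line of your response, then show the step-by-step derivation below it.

3,2,6,0,7

step 1: discover 3; path=3; order=3
step 2: discover 2; path=3>2; order=3,2
step 3: discover 6; path=3>2>6; order=3,2,6
step 4: discover 0; path=3>2>6>0; order=3,2,6,0
step 5: discover 7; path=3>2>6>0>7; order=3,2,6,0,7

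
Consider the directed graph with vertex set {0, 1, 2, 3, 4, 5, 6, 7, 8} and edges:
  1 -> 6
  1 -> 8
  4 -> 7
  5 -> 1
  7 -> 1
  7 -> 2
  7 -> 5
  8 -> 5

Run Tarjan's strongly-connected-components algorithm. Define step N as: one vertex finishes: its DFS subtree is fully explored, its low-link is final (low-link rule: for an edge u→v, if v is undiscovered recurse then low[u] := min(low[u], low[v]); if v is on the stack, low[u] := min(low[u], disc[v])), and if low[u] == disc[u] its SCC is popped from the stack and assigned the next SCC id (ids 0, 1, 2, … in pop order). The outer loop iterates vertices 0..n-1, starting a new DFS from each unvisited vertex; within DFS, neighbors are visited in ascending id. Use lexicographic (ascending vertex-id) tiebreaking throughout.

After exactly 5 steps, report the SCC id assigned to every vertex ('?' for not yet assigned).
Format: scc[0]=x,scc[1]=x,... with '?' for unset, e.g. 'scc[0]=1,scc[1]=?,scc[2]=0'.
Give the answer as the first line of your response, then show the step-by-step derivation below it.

scc[0]=0,scc[1]=2,scc[2]=?,scc[3]=?,scc[4]=?,scc[5]=2,scc[6]=1,scc[7]=?,scc[8]=2

step 1: low=(low[0]=0,low[1]=?,low[2]=?,low[3]=?,low[4]=?,low[5]=?,low[6]=?,low[7]=?,low[8]=?); scc=(scc[0]=0,scc[1]=?,scc[2]=?,scc[3]=?,scc[4]=?,scc[5]=?,scc[6]=?,scc[7]=?,scc[8]=?)
step 2: low=(low[0]=0,low[1]=1,low[2]=?,low[3]=?,low[4]=?,low[5]=?,low[6]=2,low[7]=?,low[8]=?); scc=(scc[0]=0,scc[1]=?,scc[2]=?,scc[3]=?,scc[4]=?,scc[5]=?,scc[6]=1,scc[7]=?,scc[8]=?)
step 3: low=(low[0]=0,low[1]=1,low[2]=?,low[3]=?,low[4]=?,low[5]=1,low[6]=2,low[7]=?,low[8]=3); scc=(scc[0]=0,scc[1]=?,scc[2]=?,scc[3]=?,scc[4]=?,scc[5]=?,scc[6]=1,scc[7]=?,scc[8]=?)
step 4: low=(low[0]=0,low[1]=1,low[2]=?,low[3]=?,low[4]=?,low[5]=1,low[6]=2,low[7]=?,low[8]=1); scc=(scc[0]=0,scc[1]=?,scc[2]=?,scc[3]=?,scc[4]=?,scc[5]=?,scc[6]=1,scc[7]=?,scc[8]=?)
step 5: low=(low[0]=0,low[1]=1,low[2]=?,low[3]=?,low[4]=?,low[5]=1,low[6]=2,low[7]=?,low[8]=1); scc=(scc[0]=0,scc[1]=2,scc[2]=?,scc[3]=?,scc[4]=?,scc[5]=2,scc[6]=1,scc[7]=?,scc[8]=2)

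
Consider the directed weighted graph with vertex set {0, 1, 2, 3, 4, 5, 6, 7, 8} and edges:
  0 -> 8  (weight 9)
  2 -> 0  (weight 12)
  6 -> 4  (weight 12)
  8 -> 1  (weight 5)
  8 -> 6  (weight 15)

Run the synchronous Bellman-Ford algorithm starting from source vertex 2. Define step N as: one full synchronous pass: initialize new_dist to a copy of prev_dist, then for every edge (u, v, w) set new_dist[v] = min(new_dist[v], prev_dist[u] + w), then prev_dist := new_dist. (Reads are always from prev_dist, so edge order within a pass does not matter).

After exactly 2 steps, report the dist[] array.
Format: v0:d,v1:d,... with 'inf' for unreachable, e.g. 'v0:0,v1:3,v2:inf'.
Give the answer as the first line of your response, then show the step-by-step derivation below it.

v0:12,v1:inf,v2:0,v3:inf,v4:inf,v5:inf,v6:inf,v7:inf,v8:21

step 1: dist = v0:12,v1:inf,v2:0,v3:inf,v4:inf,v5:inf,v6:inf,v7:inf,v8:inf
step 2: dist = v0:12,v1:inf,v2:0,v3:inf,v4:inf,v5:inf,v6:inf,v7:inf,v8:21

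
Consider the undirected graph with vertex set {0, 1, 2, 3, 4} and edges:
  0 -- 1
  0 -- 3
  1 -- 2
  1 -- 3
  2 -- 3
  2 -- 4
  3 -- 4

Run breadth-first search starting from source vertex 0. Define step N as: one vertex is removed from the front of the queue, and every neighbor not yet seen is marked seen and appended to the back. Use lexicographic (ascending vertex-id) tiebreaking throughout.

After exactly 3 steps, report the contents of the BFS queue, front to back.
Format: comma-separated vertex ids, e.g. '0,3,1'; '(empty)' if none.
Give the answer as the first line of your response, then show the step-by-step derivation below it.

2,4

step 1: dequeue 0; queue=[1,3]; order=0
step 2: dequeue 1; queue=[3,2]; order=0,1
step 3: dequeue 3; queue=[2,4]; order=0,1,3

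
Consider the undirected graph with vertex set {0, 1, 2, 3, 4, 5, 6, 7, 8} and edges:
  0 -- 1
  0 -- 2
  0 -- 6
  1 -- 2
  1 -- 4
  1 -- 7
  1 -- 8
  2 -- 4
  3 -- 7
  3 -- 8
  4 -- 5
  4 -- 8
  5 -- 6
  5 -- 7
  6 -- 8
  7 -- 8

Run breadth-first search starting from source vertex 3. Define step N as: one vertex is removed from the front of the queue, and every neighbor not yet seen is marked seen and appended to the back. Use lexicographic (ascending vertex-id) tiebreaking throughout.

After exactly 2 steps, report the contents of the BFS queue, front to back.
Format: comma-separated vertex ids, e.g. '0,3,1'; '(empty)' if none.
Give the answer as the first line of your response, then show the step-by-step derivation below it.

8,1,5

step 1: dequeue 3; queue=[7,8]; order=3
step 2: dequeue 7; queue=[8,1,5]; order=3,7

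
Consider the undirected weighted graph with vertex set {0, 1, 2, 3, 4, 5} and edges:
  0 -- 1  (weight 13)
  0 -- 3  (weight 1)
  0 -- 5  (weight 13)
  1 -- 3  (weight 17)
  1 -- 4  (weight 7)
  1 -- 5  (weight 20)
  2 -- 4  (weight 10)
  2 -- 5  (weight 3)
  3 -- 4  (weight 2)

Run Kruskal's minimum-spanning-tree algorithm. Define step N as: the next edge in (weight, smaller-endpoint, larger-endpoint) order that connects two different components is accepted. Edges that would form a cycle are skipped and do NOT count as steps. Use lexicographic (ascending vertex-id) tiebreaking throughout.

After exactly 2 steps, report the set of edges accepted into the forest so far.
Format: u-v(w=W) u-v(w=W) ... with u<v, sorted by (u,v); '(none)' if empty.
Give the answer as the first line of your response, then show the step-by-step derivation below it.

0-3(w=1) 3-4(w=2)

step 1: add edge 0-3 (w=1); MST = {0-3(w=1)}
step 2: add edge 3-4 (w=2); MST = {0-3(w=1) 3-4(w=2)}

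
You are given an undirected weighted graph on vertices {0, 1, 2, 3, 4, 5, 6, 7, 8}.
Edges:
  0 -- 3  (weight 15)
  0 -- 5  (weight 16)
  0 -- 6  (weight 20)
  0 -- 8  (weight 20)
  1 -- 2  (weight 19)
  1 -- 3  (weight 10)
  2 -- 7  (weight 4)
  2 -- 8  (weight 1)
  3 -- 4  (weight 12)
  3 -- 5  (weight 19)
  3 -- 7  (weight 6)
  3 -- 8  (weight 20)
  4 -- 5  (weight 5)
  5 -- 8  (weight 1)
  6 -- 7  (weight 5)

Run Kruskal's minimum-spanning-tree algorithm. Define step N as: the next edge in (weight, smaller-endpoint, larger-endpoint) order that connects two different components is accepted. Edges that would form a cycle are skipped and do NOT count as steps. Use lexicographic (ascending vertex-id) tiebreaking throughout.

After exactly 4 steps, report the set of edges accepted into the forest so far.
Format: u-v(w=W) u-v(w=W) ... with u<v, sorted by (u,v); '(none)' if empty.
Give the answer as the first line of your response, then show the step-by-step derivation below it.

2-7(w=4) 2-8(w=1) 4-5(w=5) 5-8(w=1)

step 1: add edge 2-8 (w=1); MST = {2-8(w=1)}
step 2: add edge 5-8 (w=1); MST = {2-8(w=1) 5-8(w=1)}
step 3: add edge 2-7 (w=4); MST = {2-7(w=4) 2-8(w=1) 5-8(w=1)}
step 4: add edge 4-5 (w=5); MST = {2-7(w=4) 2-8(w=1) 4-5(w=5) 5-8(w=1)}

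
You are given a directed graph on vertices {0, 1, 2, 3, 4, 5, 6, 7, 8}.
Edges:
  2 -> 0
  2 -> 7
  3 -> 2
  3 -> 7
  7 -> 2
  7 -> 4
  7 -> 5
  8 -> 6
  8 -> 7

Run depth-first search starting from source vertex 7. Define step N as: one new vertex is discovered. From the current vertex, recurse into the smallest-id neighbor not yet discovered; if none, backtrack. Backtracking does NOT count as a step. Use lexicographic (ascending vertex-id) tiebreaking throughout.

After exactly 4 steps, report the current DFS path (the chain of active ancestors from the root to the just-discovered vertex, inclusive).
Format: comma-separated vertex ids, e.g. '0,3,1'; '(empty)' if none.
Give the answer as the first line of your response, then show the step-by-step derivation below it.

7,4

step 1: discover 7; path=7; order=7
step 2: discover 2; path=7>2; order=7,2
step 3: discover 0; path=7>2>0; order=7,2,0
step 4: discover 4; path=7>4; order=7,2,0,4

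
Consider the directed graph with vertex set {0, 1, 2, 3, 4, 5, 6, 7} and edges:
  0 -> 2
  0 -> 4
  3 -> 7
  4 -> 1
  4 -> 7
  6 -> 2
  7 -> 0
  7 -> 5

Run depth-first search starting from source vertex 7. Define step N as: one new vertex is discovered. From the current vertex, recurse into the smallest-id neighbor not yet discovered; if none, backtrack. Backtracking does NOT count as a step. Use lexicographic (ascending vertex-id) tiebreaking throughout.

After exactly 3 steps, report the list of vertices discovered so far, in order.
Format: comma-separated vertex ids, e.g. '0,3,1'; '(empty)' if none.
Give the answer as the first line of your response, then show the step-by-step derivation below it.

7,0,2

step 1: discover 7; path=7; order=7
step 2: discover 0; path=7>0; order=7,0
step 3: discover 2; path=7>0>2; order=7,0,2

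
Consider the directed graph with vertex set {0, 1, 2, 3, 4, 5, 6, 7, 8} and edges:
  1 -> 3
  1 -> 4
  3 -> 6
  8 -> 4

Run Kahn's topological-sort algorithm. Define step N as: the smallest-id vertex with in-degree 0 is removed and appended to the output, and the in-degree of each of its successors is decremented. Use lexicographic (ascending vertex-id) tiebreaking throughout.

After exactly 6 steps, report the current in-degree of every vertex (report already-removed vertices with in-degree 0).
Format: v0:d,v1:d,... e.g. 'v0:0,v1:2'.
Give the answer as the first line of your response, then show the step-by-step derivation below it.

v0:0,v1:0,v2:0,v3:0,v4:1,v5:0,v6:0,v7:0,v8:0

step 1: output 0; order=[0]; indeg=(0,0,0,1,2,0,1,0,0)
step 2: output 1; order=[0,1]; indeg=(0,0,0,0,1,0,1,0,0)
step 3: output 2; order=[0,1,2]; indeg=(0,0,0,0,1,0,1,0,0)
step 4: output 3; order=[0,1,2,3]; indeg=(0,0,0,0,1,0,0,0,0)
step 5: output 5; order=[0,1,2,3,5]; indeg=(0,0,0,0,1,0,0,0,0)
step 6: output 6; order=[0,1,2,3,5,6]; indeg=(0,0,0,0,1,0,0,0,0)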